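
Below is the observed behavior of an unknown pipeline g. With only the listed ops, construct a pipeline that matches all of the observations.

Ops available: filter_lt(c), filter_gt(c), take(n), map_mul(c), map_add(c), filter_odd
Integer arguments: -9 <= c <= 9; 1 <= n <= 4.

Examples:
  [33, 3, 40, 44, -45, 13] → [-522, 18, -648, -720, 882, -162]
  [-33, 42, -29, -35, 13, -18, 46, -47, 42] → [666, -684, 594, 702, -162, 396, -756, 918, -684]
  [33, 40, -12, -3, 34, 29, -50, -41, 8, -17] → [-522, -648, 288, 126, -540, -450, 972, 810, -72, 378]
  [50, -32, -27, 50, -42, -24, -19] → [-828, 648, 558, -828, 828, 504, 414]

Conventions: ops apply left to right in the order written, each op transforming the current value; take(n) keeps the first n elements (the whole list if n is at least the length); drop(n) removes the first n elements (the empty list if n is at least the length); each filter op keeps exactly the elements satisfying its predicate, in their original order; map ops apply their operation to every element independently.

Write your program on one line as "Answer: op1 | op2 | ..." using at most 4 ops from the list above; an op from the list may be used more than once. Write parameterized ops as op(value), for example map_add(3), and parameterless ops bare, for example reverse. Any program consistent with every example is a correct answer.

map_add(-4) | map_mul(-6) | map_mul(3)

Check, running the answer program on each example:
  [33, 3, 40, 44, -45, 13] -> [29, -1, 36, 40, -49, 9] -> [-174, 6, -216, -240, 294, -54] -> [-522, 18, -648, -720, 882, -162]
  [-33, 42, -29, -35, 13, -18, 46, -47, 42] -> [-37, 38, -33, -39, 9, -22, 42, -51, 38] -> [222, -228, 198, 234, -54, 132, -252, 306, -228] -> [666, -684, 594, 702, -162, 396, -756, 918, -684]
  [33, 40, -12, -3, 34, 29, -50, -41, 8, -17] -> [29, 36, -16, -7, 30, 25, -54, -45, 4, -21] -> [-174, -216, 96, 42, -180, -150, 324, 270, -24, 126] -> [-522, -648, 288, 126, -540, -450, 972, 810, -72, 378]
  [50, -32, -27, 50, -42, -24, -19] -> [46, -36, -31, 46, -46, -28, -23] -> [-276, 216, 186, -276, 276, 168, 138] -> [-828, 648, 558, -828, 828, 504, 414]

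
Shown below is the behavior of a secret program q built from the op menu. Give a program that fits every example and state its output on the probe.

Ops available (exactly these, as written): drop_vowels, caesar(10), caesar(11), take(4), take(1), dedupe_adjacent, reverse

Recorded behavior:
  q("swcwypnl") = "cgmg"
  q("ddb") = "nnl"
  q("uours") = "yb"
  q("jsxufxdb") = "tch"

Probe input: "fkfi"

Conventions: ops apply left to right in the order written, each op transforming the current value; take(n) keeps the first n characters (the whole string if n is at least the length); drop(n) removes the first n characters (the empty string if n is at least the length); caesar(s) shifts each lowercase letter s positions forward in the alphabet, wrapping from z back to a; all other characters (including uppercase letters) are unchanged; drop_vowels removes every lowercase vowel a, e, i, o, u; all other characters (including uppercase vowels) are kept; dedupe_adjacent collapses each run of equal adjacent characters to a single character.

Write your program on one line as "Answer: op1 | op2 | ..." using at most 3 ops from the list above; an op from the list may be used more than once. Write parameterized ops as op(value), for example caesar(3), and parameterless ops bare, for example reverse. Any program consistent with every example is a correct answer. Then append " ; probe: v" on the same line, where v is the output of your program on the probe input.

take(4) | caesar(10) | drop_vowels ; probe: "pps"

Check, running the answer program on each example:
  "swcwypnl" -> "swcw" -> "cgmg" -> "cgmg"
  "ddb" -> "ddb" -> "nnl" -> "nnl"
  "uours" -> "uour" -> "eyeb" -> "yb"
  "jsxufxdb" -> "jsxu" -> "tche" -> "tch"
  probe: "fkfi" -> "fkfi" -> "pups" -> "pps"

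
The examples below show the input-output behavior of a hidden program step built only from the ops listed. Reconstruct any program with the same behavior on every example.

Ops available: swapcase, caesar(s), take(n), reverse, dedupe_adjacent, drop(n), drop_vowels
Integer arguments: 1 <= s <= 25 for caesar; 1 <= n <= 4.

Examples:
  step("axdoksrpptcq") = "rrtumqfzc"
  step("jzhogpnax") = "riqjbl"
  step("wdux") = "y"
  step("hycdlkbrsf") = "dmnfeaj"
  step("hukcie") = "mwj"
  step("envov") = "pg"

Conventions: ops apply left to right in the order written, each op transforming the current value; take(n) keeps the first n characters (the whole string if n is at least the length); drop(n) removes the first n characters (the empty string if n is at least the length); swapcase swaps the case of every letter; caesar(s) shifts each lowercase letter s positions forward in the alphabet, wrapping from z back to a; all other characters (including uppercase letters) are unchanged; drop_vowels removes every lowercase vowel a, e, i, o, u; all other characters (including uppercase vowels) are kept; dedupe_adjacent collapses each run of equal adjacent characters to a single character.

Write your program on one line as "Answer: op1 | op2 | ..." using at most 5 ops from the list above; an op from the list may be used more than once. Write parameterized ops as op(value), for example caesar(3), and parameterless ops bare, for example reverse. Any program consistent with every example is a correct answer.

caesar(9) | reverse | caesar(19) | drop(3)

Check, running the answer program on each example:
  "axdoksrpptcq" -> "jgmxtbayyclz" -> "zlcyyabtxmgj" -> "sevrrtumqfzc" -> "rrtumqfzc"
  "jzhogpnax" -> "siqxpywjg" -> "gjwypxqis" -> "zcpriqjbl" -> "riqjbl"
  "wdux" -> "fmdg" -> "gdmf" -> "zwfy" -> "y"
  "hycdlkbrsf" -> "qhlmutkabo" -> "obaktumlhq" -> "hutdmnfeaj" -> "dmnfeaj"
  "hukcie" -> "qdtlrn" -> "nrltdq" -> "gkemwj" -> "mwj"
  "envov" -> "nwexe" -> "exewn" -> "xqxpg" -> "pg"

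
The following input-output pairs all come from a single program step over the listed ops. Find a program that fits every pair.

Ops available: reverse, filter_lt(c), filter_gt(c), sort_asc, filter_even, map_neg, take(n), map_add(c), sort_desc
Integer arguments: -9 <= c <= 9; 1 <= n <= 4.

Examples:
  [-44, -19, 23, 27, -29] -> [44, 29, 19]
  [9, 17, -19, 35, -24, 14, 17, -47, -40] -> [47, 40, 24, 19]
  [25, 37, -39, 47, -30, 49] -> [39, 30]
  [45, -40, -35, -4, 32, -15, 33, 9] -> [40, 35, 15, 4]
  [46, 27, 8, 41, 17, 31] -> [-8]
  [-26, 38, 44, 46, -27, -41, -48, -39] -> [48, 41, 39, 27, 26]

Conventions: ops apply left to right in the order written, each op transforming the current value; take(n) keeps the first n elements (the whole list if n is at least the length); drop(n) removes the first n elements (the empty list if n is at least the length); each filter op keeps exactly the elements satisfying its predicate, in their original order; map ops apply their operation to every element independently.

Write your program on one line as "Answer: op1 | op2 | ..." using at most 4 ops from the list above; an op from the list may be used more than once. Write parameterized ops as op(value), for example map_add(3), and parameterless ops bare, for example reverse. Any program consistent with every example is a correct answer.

sort_asc | map_neg | filter_gt(-9)

Check, running the answer program on each example:
  [-44, -19, 23, 27, -29] -> [-44, -29, -19, 23, 27] -> [44, 29, 19, -23, -27] -> [44, 29, 19]
  [9, 17, -19, 35, -24, 14, 17, -47, -40] -> [-47, -40, -24, -19, 9, 14, 17, 17, 35] -> [47, 40, 24, 19, -9, -14, -17, -17, -35] -> [47, 40, 24, 19]
  [25, 37, -39, 47, -30, 49] -> [-39, -30, 25, 37, 47, 49] -> [39, 30, -25, -37, -47, -49] -> [39, 30]
  [45, -40, -35, -4, 32, -15, 33, 9] -> [-40, -35, -15, -4, 9, 32, 33, 45] -> [40, 35, 15, 4, -9, -32, -33, -45] -> [40, 35, 15, 4]
  [46, 27, 8, 41, 17, 31] -> [8, 17, 27, 31, 41, 46] -> [-8, -17, -27, -31, -41, -46] -> [-8]
  [-26, 38, 44, 46, -27, -41, -48, -39] -> [-48, -41, -39, -27, -26, 38, 44, 46] -> [48, 41, 39, 27, 26, -38, -44, -46] -> [48, 41, 39, 27, 26]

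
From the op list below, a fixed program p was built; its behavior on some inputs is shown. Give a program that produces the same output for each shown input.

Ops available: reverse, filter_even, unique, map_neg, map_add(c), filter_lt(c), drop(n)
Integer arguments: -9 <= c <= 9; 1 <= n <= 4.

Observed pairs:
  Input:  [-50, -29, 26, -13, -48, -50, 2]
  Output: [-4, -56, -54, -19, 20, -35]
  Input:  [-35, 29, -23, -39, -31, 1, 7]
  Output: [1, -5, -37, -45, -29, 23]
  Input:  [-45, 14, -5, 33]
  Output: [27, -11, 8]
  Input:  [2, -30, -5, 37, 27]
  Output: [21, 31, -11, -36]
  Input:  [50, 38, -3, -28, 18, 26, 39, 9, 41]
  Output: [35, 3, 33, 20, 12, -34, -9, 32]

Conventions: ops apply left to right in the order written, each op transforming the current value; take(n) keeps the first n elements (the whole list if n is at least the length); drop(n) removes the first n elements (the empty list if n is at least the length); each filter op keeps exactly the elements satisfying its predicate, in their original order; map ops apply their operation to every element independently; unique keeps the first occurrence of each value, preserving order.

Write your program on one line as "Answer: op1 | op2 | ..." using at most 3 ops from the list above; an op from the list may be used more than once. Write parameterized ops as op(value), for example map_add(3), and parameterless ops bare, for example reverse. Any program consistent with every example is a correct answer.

drop(1) | map_add(-6) | reverse

Check, running the answer program on each example:
  [-50, -29, 26, -13, -48, -50, 2] -> [-29, 26, -13, -48, -50, 2] -> [-35, 20, -19, -54, -56, -4] -> [-4, -56, -54, -19, 20, -35]
  [-35, 29, -23, -39, -31, 1, 7] -> [29, -23, -39, -31, 1, 7] -> [23, -29, -45, -37, -5, 1] -> [1, -5, -37, -45, -29, 23]
  [-45, 14, -5, 33] -> [14, -5, 33] -> [8, -11, 27] -> [27, -11, 8]
  [2, -30, -5, 37, 27] -> [-30, -5, 37, 27] -> [-36, -11, 31, 21] -> [21, 31, -11, -36]
  [50, 38, -3, -28, 18, 26, 39, 9, 41] -> [38, -3, -28, 18, 26, 39, 9, 41] -> [32, -9, -34, 12, 20, 33, 3, 35] -> [35, 3, 33, 20, 12, -34, -9, 32]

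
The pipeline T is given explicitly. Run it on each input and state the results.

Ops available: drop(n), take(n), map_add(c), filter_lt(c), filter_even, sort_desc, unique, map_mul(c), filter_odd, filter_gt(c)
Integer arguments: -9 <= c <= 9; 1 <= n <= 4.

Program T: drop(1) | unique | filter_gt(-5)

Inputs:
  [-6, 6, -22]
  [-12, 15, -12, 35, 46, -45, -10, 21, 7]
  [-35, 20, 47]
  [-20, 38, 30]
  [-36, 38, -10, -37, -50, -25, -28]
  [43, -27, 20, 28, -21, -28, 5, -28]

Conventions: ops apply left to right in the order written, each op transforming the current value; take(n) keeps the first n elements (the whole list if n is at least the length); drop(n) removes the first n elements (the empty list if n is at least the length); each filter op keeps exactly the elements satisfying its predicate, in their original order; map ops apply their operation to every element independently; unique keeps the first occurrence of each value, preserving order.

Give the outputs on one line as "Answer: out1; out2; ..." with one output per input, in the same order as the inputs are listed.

[6]; [15, 35, 46, 21, 7]; [20, 47]; [38, 30]; [38]; [20, 28, 5]

Execution, op by op:
  [-6, 6, -22] -> [6, -22] -> [6, -22] -> [6]
  [-12, 15, -12, 35, 46, -45, -10, 21, 7] -> [15, -12, 35, 46, -45, -10, 21, 7] -> [15, -12, 35, 46, -45, -10, 21, 7] -> [15, 35, 46, 21, 7]
  [-35, 20, 47] -> [20, 47] -> [20, 47] -> [20, 47]
  [-20, 38, 30] -> [38, 30] -> [38, 30] -> [38, 30]
  [-36, 38, -10, -37, -50, -25, -28] -> [38, -10, -37, -50, -25, -28] -> [38, -10, -37, -50, -25, -28] -> [38]
  [43, -27, 20, 28, -21, -28, 5, -28] -> [-27, 20, 28, -21, -28, 5, -28] -> [-27, 20, 28, -21, -28, 5] -> [20, 28, 5]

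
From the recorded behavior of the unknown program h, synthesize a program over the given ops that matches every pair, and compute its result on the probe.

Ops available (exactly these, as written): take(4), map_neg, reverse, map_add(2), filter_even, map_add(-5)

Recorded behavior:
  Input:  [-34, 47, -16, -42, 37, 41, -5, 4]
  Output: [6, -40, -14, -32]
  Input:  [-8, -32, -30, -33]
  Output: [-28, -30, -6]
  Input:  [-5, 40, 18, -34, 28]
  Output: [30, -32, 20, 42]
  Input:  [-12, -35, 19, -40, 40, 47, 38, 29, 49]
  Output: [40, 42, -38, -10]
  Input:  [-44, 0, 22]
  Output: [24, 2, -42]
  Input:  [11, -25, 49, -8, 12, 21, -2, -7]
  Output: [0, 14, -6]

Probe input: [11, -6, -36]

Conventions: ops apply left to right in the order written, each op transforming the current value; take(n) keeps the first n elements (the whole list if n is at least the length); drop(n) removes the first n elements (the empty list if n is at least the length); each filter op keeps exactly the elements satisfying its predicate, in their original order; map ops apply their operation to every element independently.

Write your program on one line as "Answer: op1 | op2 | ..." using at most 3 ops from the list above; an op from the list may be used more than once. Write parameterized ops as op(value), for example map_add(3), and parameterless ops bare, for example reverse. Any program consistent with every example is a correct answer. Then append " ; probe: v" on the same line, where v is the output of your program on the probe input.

map_add(2) | reverse | filter_even ; probe: [-34, -4]

Check, running the answer program on each example:
  [-34, 47, -16, -42, 37, 41, -5, 4] -> [-32, 49, -14, -40, 39, 43, -3, 6] -> [6, -3, 43, 39, -40, -14, 49, -32] -> [6, -40, -14, -32]
  [-8, -32, -30, -33] -> [-6, -30, -28, -31] -> [-31, -28, -30, -6] -> [-28, -30, -6]
  [-5, 40, 18, -34, 28] -> [-3, 42, 20, -32, 30] -> [30, -32, 20, 42, -3] -> [30, -32, 20, 42]
  [-12, -35, 19, -40, 40, 47, 38, 29, 49] -> [-10, -33, 21, -38, 42, 49, 40, 31, 51] -> [51, 31, 40, 49, 42, -38, 21, -33, -10] -> [40, 42, -38, -10]
  [-44, 0, 22] -> [-42, 2, 24] -> [24, 2, -42] -> [24, 2, -42]
  [11, -25, 49, -8, 12, 21, -2, -7] -> [13, -23, 51, -6, 14, 23, 0, -5] -> [-5, 0, 23, 14, -6, 51, -23, 13] -> [0, 14, -6]
  probe: [11, -6, -36] -> [13, -4, -34] -> [-34, -4, 13] -> [-34, -4]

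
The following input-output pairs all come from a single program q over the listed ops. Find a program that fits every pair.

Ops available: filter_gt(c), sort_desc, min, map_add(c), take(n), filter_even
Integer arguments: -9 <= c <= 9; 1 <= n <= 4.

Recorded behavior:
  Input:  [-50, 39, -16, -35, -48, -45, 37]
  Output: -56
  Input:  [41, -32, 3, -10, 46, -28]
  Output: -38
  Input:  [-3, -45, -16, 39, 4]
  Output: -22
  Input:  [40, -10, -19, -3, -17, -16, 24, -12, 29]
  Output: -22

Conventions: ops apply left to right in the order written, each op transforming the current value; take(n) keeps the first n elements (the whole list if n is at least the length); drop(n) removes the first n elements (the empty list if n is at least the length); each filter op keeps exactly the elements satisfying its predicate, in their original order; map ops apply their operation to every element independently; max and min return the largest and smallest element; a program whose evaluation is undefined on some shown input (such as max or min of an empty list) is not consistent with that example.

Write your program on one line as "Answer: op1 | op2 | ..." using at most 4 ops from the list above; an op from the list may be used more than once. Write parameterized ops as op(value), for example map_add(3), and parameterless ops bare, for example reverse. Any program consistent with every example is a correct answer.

filter_even | sort_desc | map_add(-6) | min

Check, running the answer program on each example:
  [-50, 39, -16, -35, -48, -45, 37] -> [-50, -16, -48] -> [-16, -48, -50] -> [-22, -54, -56] -> -56
  [41, -32, 3, -10, 46, -28] -> [-32, -10, 46, -28] -> [46, -10, -28, -32] -> [40, -16, -34, -38] -> -38
  [-3, -45, -16, 39, 4] -> [-16, 4] -> [4, -16] -> [-2, -22] -> -22
  [40, -10, -19, -3, -17, -16, 24, -12, 29] -> [40, -10, -16, 24, -12] -> [40, 24, -10, -12, -16] -> [34, 18, -16, -18, -22] -> -22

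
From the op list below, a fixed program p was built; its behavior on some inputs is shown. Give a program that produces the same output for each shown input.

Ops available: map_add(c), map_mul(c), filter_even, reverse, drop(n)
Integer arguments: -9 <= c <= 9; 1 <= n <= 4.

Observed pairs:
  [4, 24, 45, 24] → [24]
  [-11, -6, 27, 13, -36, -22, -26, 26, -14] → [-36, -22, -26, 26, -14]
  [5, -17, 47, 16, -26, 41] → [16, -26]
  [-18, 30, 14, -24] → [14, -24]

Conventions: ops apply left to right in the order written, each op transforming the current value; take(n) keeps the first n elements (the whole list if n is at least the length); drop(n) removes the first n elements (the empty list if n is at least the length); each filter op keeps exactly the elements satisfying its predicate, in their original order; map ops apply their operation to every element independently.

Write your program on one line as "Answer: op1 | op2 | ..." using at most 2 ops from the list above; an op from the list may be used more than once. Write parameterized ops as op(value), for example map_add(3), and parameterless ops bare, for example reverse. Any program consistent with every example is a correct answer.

drop(2) | filter_even

Check, running the answer program on each example:
  [4, 24, 45, 24] -> [45, 24] -> [24]
  [-11, -6, 27, 13, -36, -22, -26, 26, -14] -> [27, 13, -36, -22, -26, 26, -14] -> [-36, -22, -26, 26, -14]
  [5, -17, 47, 16, -26, 41] -> [47, 16, -26, 41] -> [16, -26]
  [-18, 30, 14, -24] -> [14, -24] -> [14, -24]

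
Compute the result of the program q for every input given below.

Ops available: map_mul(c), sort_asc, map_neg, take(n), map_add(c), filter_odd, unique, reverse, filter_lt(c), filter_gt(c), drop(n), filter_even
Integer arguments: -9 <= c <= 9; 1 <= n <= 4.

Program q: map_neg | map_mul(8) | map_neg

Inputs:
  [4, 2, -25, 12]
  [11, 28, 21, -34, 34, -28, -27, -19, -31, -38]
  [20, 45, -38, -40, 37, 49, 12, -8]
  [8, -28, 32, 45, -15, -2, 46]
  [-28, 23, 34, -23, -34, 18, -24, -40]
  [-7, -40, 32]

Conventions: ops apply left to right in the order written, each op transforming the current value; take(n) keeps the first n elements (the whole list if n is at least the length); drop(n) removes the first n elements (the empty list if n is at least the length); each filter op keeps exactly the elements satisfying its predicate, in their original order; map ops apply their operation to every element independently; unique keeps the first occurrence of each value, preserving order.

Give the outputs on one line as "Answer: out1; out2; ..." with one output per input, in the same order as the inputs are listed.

[32, 16, -200, 96]; [88, 224, 168, -272, 272, -224, -216, -152, -248, -304]; [160, 360, -304, -320, 296, 392, 96, -64]; [64, -224, 256, 360, -120, -16, 368]; [-224, 184, 272, -184, -272, 144, -192, -320]; [-56, -320, 256]

Execution, op by op:
  [4, 2, -25, 12] -> [-4, -2, 25, -12] -> [-32, -16, 200, -96] -> [32, 16, -200, 96]
  [11, 28, 21, -34, 34, -28, -27, -19, -31, -38] -> [-11, -28, -21, 34, -34, 28, 27, 19, 31, 38] -> [-88, -224, -168, 272, -272, 224, 216, 152, 248, 304] -> [88, 224, 168, -272, 272, -224, -216, -152, -248, -304]
  [20, 45, -38, -40, 37, 49, 12, -8] -> [-20, -45, 38, 40, -37, -49, -12, 8] -> [-160, -360, 304, 320, -296, -392, -96, 64] -> [160, 360, -304, -320, 296, 392, 96, -64]
  [8, -28, 32, 45, -15, -2, 46] -> [-8, 28, -32, -45, 15, 2, -46] -> [-64, 224, -256, -360, 120, 16, -368] -> [64, -224, 256, 360, -120, -16, 368]
  [-28, 23, 34, -23, -34, 18, -24, -40] -> [28, -23, -34, 23, 34, -18, 24, 40] -> [224, -184, -272, 184, 272, -144, 192, 320] -> [-224, 184, 272, -184, -272, 144, -192, -320]
  [-7, -40, 32] -> [7, 40, -32] -> [56, 320, -256] -> [-56, -320, 256]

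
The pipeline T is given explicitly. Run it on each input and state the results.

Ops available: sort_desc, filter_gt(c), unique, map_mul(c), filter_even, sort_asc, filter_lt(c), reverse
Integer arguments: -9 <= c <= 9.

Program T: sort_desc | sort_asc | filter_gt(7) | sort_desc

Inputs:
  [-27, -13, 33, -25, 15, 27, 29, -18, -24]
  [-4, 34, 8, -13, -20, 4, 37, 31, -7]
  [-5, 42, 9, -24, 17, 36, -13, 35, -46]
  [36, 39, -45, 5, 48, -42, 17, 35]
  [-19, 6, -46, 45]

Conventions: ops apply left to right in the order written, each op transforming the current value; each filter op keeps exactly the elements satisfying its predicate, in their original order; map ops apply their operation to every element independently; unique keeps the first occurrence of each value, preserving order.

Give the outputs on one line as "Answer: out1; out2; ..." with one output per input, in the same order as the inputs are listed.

[33, 29, 27, 15]; [37, 34, 31, 8]; [42, 36, 35, 17, 9]; [48, 39, 36, 35, 17]; [45]

Execution, op by op:
  [-27, -13, 33, -25, 15, 27, 29, -18, -24] -> [33, 29, 27, 15, -13, -18, -24, -25, -27] -> [-27, -25, -24, -18, -13, 15, 27, 29, 33] -> [15, 27, 29, 33] -> [33, 29, 27, 15]
  [-4, 34, 8, -13, -20, 4, 37, 31, -7] -> [37, 34, 31, 8, 4, -4, -7, -13, -20] -> [-20, -13, -7, -4, 4, 8, 31, 34, 37] -> [8, 31, 34, 37] -> [37, 34, 31, 8]
  [-5, 42, 9, -24, 17, 36, -13, 35, -46] -> [42, 36, 35, 17, 9, -5, -13, -24, -46] -> [-46, -24, -13, -5, 9, 17, 35, 36, 42] -> [9, 17, 35, 36, 42] -> [42, 36, 35, 17, 9]
  [36, 39, -45, 5, 48, -42, 17, 35] -> [48, 39, 36, 35, 17, 5, -42, -45] -> [-45, -42, 5, 17, 35, 36, 39, 48] -> [17, 35, 36, 39, 48] -> [48, 39, 36, 35, 17]
  [-19, 6, -46, 45] -> [45, 6, -19, -46] -> [-46, -19, 6, 45] -> [45] -> [45]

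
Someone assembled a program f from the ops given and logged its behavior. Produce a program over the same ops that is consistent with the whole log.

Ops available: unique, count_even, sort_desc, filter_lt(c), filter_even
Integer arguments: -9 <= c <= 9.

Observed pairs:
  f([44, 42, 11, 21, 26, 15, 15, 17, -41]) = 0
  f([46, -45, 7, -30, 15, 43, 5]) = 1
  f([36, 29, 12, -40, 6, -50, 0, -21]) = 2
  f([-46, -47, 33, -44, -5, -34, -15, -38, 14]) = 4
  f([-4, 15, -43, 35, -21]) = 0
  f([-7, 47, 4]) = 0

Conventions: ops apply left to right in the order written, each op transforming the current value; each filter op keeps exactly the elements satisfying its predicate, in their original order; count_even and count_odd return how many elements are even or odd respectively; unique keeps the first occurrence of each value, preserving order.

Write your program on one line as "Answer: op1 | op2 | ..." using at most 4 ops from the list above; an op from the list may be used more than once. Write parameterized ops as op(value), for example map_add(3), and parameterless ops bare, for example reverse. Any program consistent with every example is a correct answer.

filter_lt(-9) | sort_desc | count_even

Check, running the answer program on each example:
  [44, 42, 11, 21, 26, 15, 15, 17, -41] -> [-41] -> [-41] -> 0
  [46, -45, 7, -30, 15, 43, 5] -> [-45, -30] -> [-30, -45] -> 1
  [36, 29, 12, -40, 6, -50, 0, -21] -> [-40, -50, -21] -> [-21, -40, -50] -> 2
  [-46, -47, 33, -44, -5, -34, -15, -38, 14] -> [-46, -47, -44, -34, -15, -38] -> [-15, -34, -38, -44, -46, -47] -> 4
  [-4, 15, -43, 35, -21] -> [-43, -21] -> [-21, -43] -> 0
  [-7, 47, 4] -> [] -> [] -> 0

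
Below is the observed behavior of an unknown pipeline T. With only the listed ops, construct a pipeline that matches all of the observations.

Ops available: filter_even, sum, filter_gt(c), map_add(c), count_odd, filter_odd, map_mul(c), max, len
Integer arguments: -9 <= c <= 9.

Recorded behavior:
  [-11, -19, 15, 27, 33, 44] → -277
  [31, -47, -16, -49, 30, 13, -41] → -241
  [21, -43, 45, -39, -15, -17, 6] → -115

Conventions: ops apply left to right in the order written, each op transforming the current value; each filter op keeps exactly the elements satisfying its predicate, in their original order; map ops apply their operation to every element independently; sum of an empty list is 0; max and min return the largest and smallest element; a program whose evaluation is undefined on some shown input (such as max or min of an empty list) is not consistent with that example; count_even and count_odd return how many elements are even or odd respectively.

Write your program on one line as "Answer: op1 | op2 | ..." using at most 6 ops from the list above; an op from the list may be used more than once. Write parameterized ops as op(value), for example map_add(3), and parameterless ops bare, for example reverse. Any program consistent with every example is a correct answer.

filter_gt(-4) | map_mul(3) | map_mul(-6) | map_add(-7) | max

Check, running the answer program on each example:
  [-11, -19, 15, 27, 33, 44] -> [15, 27, 33, 44] -> [45, 81, 99, 132] -> [-270, -486, -594, -792] -> [-277, -493, -601, -799] -> -277
  [31, -47, -16, -49, 30, 13, -41] -> [31, 30, 13] -> [93, 90, 39] -> [-558, -540, -234] -> [-565, -547, -241] -> -241
  [21, -43, 45, -39, -15, -17, 6] -> [21, 45, 6] -> [63, 135, 18] -> [-378, -810, -108] -> [-385, -817, -115] -> -115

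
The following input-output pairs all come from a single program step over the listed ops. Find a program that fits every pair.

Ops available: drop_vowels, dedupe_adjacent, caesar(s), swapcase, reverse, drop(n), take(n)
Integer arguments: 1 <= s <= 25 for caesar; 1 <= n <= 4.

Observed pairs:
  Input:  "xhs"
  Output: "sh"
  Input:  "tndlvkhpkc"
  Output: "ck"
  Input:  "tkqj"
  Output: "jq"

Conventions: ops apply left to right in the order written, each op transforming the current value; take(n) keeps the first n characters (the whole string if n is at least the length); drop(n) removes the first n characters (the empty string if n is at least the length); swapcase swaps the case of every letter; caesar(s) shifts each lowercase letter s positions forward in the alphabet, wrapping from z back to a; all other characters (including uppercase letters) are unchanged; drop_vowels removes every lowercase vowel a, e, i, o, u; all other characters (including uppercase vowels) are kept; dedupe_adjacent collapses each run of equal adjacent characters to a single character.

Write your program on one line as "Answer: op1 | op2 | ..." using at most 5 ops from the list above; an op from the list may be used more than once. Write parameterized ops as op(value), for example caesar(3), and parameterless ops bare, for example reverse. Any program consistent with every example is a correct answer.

reverse | swapcase | take(2) | swapcase

Check, running the answer program on each example:
  "xhs" -> "shx" -> "SHX" -> "SH" -> "sh"
  "tndlvkhpkc" -> "ckphkvldnt" -> "CKPHKVLDNT" -> "CK" -> "ck"
  "tkqj" -> "jqkt" -> "JQKT" -> "JQ" -> "jq"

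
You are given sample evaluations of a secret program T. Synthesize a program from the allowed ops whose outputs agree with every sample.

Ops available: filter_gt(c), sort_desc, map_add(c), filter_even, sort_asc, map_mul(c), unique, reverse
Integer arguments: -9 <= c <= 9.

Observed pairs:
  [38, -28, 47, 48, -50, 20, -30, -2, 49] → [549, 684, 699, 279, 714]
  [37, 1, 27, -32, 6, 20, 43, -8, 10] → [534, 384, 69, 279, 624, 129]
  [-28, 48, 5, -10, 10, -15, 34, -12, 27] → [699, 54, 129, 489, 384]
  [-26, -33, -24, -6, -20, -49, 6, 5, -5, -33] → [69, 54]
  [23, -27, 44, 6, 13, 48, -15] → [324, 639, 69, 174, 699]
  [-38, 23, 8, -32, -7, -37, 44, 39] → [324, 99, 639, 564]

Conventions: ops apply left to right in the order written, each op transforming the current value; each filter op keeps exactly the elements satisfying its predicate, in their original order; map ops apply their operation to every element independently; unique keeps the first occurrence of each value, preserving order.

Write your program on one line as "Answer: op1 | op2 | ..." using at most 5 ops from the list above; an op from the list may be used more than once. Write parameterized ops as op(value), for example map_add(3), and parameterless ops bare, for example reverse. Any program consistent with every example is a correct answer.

map_mul(5) | map_add(-7) | map_mul(3) | unique | filter_gt(-3)

Check, running the answer program on each example:
  [38, -28, 47, 48, -50, 20, -30, -2, 49] -> [190, -140, 235, 240, -250, 100, -150, -10, 245] -> [183, -147, 228, 233, -257, 93, -157, -17, 238] -> [549, -441, 684, 699, -771, 279, -471, -51, 714] -> [549, -441, 684, 699, -771, 279, -471, -51, 714] -> [549, 684, 699, 279, 714]
  [37, 1, 27, -32, 6, 20, 43, -8, 10] -> [185, 5, 135, -160, 30, 100, 215, -40, 50] -> [178, -2, 128, -167, 23, 93, 208, -47, 43] -> [534, -6, 384, -501, 69, 279, 624, -141, 129] -> [534, -6, 384, -501, 69, 279, 624, -141, 129] -> [534, 384, 69, 279, 624, 129]
  [-28, 48, 5, -10, 10, -15, 34, -12, 27] -> [-140, 240, 25, -50, 50, -75, 170, -60, 135] -> [-147, 233, 18, -57, 43, -82, 163, -67, 128] -> [-441, 699, 54, -171, 129, -246, 489, -201, 384] -> [-441, 699, 54, -171, 129, -246, 489, -201, 384] -> [699, 54, 129, 489, 384]
  [-26, -33, -24, -6, -20, -49, 6, 5, -5, -33] -> [-130, -165, -120, -30, -100, -245, 30, 25, -25, -165] -> [-137, -172, -127, -37, -107, -252, 23, 18, -32, -172] -> [-411, -516, -381, -111, -321, -756, 69, 54, -96, -516] -> [-411, -516, -381, -111, -321, -756, 69, 54, -96] -> [69, 54]
  [23, -27, 44, 6, 13, 48, -15] -> [115, -135, 220, 30, 65, 240, -75] -> [108, -142, 213, 23, 58, 233, -82] -> [324, -426, 639, 69, 174, 699, -246] -> [324, -426, 639, 69, 174, 699, -246] -> [324, 639, 69, 174, 699]
  [-38, 23, 8, -32, -7, -37, 44, 39] -> [-190, 115, 40, -160, -35, -185, 220, 195] -> [-197, 108, 33, -167, -42, -192, 213, 188] -> [-591, 324, 99, -501, -126, -576, 639, 564] -> [-591, 324, 99, -501, -126, -576, 639, 564] -> [324, 99, 639, 564]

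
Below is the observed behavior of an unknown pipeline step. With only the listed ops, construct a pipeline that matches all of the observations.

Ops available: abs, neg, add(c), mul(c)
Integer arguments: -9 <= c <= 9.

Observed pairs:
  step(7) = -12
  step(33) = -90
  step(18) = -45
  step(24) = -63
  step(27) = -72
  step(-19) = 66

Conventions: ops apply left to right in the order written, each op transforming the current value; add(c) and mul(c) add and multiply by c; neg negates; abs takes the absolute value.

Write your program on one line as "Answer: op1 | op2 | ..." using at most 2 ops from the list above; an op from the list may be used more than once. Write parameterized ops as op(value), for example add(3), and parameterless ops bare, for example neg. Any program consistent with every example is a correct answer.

add(-3) | mul(-3)

Check, running the answer program on each example:
  7 -> 4 -> -12
  33 -> 30 -> -90
  18 -> 15 -> -45
  24 -> 21 -> -63
  27 -> 24 -> -72
  -19 -> -22 -> 66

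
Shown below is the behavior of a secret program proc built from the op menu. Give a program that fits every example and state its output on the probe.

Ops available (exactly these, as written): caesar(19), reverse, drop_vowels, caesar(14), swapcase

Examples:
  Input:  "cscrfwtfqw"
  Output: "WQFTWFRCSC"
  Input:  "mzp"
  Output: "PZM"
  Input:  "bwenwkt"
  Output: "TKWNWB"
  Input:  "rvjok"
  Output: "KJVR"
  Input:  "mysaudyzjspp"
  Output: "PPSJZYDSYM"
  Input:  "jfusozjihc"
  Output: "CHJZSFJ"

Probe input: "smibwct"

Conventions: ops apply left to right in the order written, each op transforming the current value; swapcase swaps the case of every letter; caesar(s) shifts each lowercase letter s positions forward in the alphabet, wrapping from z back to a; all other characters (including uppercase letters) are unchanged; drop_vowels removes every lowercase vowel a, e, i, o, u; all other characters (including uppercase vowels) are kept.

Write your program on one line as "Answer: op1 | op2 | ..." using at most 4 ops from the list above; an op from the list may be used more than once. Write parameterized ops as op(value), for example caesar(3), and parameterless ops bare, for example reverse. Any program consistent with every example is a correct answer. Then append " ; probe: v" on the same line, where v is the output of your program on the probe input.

reverse | drop_vowels | swapcase ; probe: "TCWBMS"

Check, running the answer program on each example:
  "cscrfwtfqw" -> "wqftwfrcsc" -> "wqftwfrcsc" -> "WQFTWFRCSC"
  "mzp" -> "pzm" -> "pzm" -> "PZM"
  "bwenwkt" -> "tkwnewb" -> "tkwnwb" -> "TKWNWB"
  "rvjok" -> "kojvr" -> "kjvr" -> "KJVR"
  "mysaudyzjspp" -> "ppsjzyduasym" -> "ppsjzydsym" -> "PPSJZYDSYM"
  "jfusozjihc" -> "chijzosufj" -> "chjzsfj" -> "CHJZSFJ"
  probe: "smibwct" -> "tcwbims" -> "tcwbms" -> "TCWBMS"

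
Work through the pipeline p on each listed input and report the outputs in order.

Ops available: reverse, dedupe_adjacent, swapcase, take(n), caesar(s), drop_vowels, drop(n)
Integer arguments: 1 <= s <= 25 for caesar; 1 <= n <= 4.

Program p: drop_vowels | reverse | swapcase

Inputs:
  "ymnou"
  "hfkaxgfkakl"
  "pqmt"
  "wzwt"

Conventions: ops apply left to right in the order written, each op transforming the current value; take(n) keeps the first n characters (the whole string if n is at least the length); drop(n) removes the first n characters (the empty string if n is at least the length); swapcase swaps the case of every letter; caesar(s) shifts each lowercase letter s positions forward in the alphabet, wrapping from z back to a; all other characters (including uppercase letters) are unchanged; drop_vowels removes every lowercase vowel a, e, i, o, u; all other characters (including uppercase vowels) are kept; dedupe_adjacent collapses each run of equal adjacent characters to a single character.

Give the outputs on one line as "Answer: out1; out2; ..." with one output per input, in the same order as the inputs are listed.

Execution, op by op:
  "ymnou" -> "ymn" -> "nmy" -> "NMY"
  "hfkaxgfkakl" -> "hfkxgfkkl" -> "lkkfgxkfh" -> "LKKFGXKFH"
  "pqmt" -> "pqmt" -> "tmqp" -> "TMQP"
  "wzwt" -> "wzwt" -> "twzw" -> "TWZW"

"NMY"; "LKKFGXKFH"; "TMQP"; "TWZW"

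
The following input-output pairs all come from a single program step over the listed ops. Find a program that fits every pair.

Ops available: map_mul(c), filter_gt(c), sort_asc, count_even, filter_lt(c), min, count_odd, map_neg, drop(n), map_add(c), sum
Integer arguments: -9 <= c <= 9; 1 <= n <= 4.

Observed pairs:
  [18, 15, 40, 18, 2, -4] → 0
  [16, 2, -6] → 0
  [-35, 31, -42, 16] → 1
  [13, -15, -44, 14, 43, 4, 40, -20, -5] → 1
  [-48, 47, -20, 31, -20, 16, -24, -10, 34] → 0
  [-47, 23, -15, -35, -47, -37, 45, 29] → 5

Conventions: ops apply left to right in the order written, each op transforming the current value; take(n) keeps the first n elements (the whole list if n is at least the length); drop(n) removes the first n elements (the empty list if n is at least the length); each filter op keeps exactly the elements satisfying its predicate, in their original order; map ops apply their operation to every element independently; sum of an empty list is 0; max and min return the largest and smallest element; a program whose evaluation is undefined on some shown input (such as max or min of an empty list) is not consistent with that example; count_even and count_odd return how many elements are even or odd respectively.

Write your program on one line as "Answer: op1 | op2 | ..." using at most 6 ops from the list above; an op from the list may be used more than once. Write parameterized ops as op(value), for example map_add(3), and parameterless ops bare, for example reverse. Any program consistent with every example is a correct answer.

map_add(-4) | filter_lt(-9) | map_mul(-7) | sort_asc | count_odd

Check, running the answer program on each example:
  [18, 15, 40, 18, 2, -4] -> [14, 11, 36, 14, -2, -8] -> [] -> [] -> [] -> 0
  [16, 2, -6] -> [12, -2, -10] -> [-10] -> [70] -> [70] -> 0
  [-35, 31, -42, 16] -> [-39, 27, -46, 12] -> [-39, -46] -> [273, 322] -> [273, 322] -> 1
  [13, -15, -44, 14, 43, 4, 40, -20, -5] -> [9, -19, -48, 10, 39, 0, 36, -24, -9] -> [-19, -48, -24] -> [133, 336, 168] -> [133, 168, 336] -> 1
  [-48, 47, -20, 31, -20, 16, -24, -10, 34] -> [-52, 43, -24, 27, -24, 12, -28, -14, 30] -> [-52, -24, -24, -28, -14] -> [364, 168, 168, 196, 98] -> [98, 168, 168, 196, 364] -> 0
  [-47, 23, -15, -35, -47, -37, 45, 29] -> [-51, 19, -19, -39, -51, -41, 41, 25] -> [-51, -19, -39, -51, -41] -> [357, 133, 273, 357, 287] -> [133, 273, 287, 357, 357] -> 5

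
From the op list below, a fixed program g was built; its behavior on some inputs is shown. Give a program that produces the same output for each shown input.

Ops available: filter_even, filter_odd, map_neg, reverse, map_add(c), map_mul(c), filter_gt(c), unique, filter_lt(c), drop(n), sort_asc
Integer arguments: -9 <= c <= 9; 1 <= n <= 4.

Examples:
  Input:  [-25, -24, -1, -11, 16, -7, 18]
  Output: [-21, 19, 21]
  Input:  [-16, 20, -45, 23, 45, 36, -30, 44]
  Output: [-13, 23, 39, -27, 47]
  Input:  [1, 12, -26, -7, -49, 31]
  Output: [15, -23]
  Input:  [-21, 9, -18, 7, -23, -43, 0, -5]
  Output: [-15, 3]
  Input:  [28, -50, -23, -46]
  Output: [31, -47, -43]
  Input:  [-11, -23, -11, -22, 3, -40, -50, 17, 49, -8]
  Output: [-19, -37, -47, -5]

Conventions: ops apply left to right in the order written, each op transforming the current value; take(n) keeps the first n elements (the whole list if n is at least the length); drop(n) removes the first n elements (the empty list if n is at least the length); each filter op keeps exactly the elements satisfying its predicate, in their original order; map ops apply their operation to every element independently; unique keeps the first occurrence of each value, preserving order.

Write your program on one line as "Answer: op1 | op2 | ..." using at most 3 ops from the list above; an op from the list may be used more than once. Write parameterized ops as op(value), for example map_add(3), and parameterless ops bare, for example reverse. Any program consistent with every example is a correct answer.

filter_even | map_add(3)

Check, running the answer program on each example:
  [-25, -24, -1, -11, 16, -7, 18] -> [-24, 16, 18] -> [-21, 19, 21]
  [-16, 20, -45, 23, 45, 36, -30, 44] -> [-16, 20, 36, -30, 44] -> [-13, 23, 39, -27, 47]
  [1, 12, -26, -7, -49, 31] -> [12, -26] -> [15, -23]
  [-21, 9, -18, 7, -23, -43, 0, -5] -> [-18, 0] -> [-15, 3]
  [28, -50, -23, -46] -> [28, -50, -46] -> [31, -47, -43]
  [-11, -23, -11, -22, 3, -40, -50, 17, 49, -8] -> [-22, -40, -50, -8] -> [-19, -37, -47, -5]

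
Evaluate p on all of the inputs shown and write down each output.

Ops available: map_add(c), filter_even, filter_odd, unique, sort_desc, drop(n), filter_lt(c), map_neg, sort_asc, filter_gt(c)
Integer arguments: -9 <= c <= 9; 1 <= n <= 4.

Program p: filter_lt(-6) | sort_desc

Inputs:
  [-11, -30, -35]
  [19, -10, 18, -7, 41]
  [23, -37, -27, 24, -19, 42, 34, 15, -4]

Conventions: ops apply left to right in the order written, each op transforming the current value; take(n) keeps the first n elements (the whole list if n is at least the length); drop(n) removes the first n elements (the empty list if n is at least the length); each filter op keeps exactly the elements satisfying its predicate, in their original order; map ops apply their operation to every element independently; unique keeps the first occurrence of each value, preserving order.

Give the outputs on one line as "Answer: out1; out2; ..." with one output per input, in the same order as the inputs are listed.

[-11, -30, -35]; [-7, -10]; [-19, -27, -37]

Execution, op by op:
  [-11, -30, -35] -> [-11, -30, -35] -> [-11, -30, -35]
  [19, -10, 18, -7, 41] -> [-10, -7] -> [-7, -10]
  [23, -37, -27, 24, -19, 42, 34, 15, -4] -> [-37, -27, -19] -> [-19, -27, -37]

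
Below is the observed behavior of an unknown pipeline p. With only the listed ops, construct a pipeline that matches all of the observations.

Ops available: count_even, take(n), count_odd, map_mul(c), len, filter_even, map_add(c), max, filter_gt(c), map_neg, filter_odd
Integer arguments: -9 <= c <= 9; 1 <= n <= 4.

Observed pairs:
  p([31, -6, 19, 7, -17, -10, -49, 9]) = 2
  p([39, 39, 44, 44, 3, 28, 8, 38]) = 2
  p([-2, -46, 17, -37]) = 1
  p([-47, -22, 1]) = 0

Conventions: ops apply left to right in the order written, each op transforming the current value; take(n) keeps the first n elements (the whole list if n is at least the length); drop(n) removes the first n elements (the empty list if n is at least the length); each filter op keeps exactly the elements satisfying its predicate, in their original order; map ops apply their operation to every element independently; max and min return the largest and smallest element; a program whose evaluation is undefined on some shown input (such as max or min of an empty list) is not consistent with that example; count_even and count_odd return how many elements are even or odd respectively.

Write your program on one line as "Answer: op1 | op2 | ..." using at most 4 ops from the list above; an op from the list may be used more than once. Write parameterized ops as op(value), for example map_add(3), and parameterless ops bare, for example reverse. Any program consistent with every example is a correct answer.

filter_gt(8) | take(2) | map_add(8) | count_odd

Check, running the answer program on each example:
  [31, -6, 19, 7, -17, -10, -49, 9] -> [31, 19, 9] -> [31, 19] -> [39, 27] -> 2
  [39, 39, 44, 44, 3, 28, 8, 38] -> [39, 39, 44, 44, 28, 38] -> [39, 39] -> [47, 47] -> 2
  [-2, -46, 17, -37] -> [17] -> [17] -> [25] -> 1
  [-47, -22, 1] -> [] -> [] -> [] -> 0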